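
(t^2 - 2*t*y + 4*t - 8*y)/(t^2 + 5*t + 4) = (t - 2*y)/(t + 1)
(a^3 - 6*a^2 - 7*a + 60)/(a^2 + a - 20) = (a^2 - 2*a - 15)/(a + 5)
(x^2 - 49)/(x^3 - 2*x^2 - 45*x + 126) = (x - 7)/(x^2 - 9*x + 18)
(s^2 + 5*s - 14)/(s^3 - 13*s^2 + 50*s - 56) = (s + 7)/(s^2 - 11*s + 28)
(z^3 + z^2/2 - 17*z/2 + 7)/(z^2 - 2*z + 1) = (z^2 + 3*z/2 - 7)/(z - 1)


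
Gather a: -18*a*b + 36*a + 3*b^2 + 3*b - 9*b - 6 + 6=a*(36 - 18*b) + 3*b^2 - 6*b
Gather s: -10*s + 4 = 4 - 10*s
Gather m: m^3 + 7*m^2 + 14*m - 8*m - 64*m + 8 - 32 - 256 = m^3 + 7*m^2 - 58*m - 280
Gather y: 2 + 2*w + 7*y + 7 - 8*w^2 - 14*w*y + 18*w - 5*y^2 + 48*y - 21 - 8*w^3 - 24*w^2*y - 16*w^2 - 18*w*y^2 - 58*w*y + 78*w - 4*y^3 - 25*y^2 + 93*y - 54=-8*w^3 - 24*w^2 + 98*w - 4*y^3 + y^2*(-18*w - 30) + y*(-24*w^2 - 72*w + 148) - 66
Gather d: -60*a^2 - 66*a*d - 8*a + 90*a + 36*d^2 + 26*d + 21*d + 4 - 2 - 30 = -60*a^2 + 82*a + 36*d^2 + d*(47 - 66*a) - 28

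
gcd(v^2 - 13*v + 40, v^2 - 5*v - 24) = v - 8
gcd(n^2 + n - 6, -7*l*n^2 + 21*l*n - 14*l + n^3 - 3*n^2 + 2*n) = n - 2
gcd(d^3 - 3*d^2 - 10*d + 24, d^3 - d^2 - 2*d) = d - 2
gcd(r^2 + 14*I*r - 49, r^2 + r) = 1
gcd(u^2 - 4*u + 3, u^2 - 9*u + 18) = u - 3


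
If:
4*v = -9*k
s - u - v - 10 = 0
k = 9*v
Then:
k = 0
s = u + 10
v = 0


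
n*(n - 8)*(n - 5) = n^3 - 13*n^2 + 40*n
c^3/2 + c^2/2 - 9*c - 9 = (c/2 + 1/2)*(c - 3*sqrt(2))*(c + 3*sqrt(2))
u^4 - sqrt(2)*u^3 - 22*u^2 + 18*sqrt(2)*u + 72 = (u - 3*sqrt(2))*(u - 2*sqrt(2))*(u + sqrt(2))*(u + 3*sqrt(2))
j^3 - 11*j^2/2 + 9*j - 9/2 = (j - 3)*(j - 3/2)*(j - 1)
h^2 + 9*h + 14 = (h + 2)*(h + 7)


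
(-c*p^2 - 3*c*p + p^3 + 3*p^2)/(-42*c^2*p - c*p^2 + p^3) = (c*p + 3*c - p^2 - 3*p)/(42*c^2 + c*p - p^2)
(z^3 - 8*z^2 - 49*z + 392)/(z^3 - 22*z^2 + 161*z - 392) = (z + 7)/(z - 7)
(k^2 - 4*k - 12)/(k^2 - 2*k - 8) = (k - 6)/(k - 4)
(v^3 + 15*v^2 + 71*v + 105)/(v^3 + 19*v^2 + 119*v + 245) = (v + 3)/(v + 7)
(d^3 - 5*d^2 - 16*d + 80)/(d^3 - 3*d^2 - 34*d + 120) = (d + 4)/(d + 6)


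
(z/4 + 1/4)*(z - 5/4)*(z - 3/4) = z^3/4 - z^2/4 - 17*z/64 + 15/64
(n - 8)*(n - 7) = n^2 - 15*n + 56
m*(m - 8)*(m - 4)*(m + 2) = m^4 - 10*m^3 + 8*m^2 + 64*m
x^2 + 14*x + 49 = (x + 7)^2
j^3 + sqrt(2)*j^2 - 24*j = j*(j - 3*sqrt(2))*(j + 4*sqrt(2))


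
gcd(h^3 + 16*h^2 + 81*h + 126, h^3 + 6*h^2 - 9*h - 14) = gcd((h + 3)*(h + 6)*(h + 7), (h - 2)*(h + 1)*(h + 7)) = h + 7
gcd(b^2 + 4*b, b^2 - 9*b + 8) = 1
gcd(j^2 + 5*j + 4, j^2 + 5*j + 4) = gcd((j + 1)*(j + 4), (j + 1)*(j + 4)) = j^2 + 5*j + 4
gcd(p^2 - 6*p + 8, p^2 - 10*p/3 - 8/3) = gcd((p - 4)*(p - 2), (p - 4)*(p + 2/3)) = p - 4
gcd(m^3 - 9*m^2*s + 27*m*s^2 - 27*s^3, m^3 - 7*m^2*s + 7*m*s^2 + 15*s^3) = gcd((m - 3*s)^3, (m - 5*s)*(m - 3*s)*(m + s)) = -m + 3*s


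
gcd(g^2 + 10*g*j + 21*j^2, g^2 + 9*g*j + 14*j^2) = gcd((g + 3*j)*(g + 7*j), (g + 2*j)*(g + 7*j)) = g + 7*j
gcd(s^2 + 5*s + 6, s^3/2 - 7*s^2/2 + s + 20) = s + 2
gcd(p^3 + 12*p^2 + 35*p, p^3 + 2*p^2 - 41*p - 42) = p + 7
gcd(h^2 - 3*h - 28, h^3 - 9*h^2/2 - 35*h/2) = h - 7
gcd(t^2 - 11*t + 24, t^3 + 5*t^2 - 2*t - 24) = 1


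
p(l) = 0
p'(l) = 0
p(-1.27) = 0.00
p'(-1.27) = 0.00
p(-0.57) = 0.00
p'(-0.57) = 0.00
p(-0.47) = 0.00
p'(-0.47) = 0.00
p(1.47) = 0.00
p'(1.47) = 0.00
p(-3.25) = 0.00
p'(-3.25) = 0.00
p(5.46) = 0.00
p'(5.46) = 0.00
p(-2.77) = 0.00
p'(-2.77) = 0.00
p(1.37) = 0.00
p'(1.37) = 0.00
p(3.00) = 0.00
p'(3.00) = 0.00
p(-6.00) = 0.00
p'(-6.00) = 0.00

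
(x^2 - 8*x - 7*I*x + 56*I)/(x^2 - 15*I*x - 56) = (x - 8)/(x - 8*I)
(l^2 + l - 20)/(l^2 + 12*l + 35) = (l - 4)/(l + 7)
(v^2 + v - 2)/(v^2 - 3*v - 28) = (-v^2 - v + 2)/(-v^2 + 3*v + 28)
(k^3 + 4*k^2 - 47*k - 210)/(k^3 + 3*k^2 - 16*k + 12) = (k^2 - 2*k - 35)/(k^2 - 3*k + 2)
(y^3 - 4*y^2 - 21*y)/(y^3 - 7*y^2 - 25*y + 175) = y*(y + 3)/(y^2 - 25)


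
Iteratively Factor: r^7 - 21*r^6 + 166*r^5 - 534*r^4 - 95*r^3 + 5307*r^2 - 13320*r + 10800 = (r - 4)*(r^6 - 17*r^5 + 98*r^4 - 142*r^3 - 663*r^2 + 2655*r - 2700) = (r - 5)*(r - 4)*(r^5 - 12*r^4 + 38*r^3 + 48*r^2 - 423*r + 540) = (r - 5)*(r - 4)^2*(r^4 - 8*r^3 + 6*r^2 + 72*r - 135) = (r - 5)*(r - 4)^2*(r - 3)*(r^3 - 5*r^2 - 9*r + 45) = (r - 5)^2*(r - 4)^2*(r - 3)*(r^2 - 9) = (r - 5)^2*(r - 4)^2*(r - 3)*(r + 3)*(r - 3)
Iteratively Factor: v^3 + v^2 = (v)*(v^2 + v) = v*(v + 1)*(v)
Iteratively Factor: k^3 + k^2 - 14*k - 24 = (k - 4)*(k^2 + 5*k + 6) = (k - 4)*(k + 2)*(k + 3)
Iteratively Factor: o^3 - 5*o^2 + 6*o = (o - 3)*(o^2 - 2*o) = (o - 3)*(o - 2)*(o)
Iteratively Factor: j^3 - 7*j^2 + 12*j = (j)*(j^2 - 7*j + 12) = j*(j - 3)*(j - 4)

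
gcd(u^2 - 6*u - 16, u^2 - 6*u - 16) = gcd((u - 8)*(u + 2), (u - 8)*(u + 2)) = u^2 - 6*u - 16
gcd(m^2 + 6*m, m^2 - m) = m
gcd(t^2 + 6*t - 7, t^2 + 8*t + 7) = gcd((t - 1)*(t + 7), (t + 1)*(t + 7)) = t + 7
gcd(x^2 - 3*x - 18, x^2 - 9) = x + 3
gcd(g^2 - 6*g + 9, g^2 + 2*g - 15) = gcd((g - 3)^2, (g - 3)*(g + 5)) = g - 3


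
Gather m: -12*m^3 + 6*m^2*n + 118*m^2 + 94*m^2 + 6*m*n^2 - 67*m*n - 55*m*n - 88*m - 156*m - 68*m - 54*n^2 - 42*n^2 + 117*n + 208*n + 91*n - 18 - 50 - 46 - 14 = -12*m^3 + m^2*(6*n + 212) + m*(6*n^2 - 122*n - 312) - 96*n^2 + 416*n - 128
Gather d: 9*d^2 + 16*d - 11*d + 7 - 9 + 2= 9*d^2 + 5*d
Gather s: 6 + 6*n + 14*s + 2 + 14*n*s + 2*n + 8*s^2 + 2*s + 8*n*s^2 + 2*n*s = 8*n + s^2*(8*n + 8) + s*(16*n + 16) + 8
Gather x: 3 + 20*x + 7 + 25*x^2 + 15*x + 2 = 25*x^2 + 35*x + 12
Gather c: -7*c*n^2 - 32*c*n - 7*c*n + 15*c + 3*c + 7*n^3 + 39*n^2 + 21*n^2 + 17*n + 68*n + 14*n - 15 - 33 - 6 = c*(-7*n^2 - 39*n + 18) + 7*n^3 + 60*n^2 + 99*n - 54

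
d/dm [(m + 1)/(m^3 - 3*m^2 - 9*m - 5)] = 2*(2 - m)/(m^4 - 8*m^3 + 6*m^2 + 40*m + 25)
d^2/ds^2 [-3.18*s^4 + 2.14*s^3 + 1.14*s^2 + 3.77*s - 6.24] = -38.16*s^2 + 12.84*s + 2.28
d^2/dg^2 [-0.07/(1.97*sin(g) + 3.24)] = (0.271663*sin(g)^2 - 0.446796*sin(g) - 0.543326)/(1.97*sin(g) + 3.24)^3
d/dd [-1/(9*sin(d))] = cos(d)/(9*sin(d)^2)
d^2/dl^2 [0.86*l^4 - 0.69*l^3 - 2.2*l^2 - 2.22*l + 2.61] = 10.32*l^2 - 4.14*l - 4.4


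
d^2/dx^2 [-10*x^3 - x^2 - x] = -60*x - 2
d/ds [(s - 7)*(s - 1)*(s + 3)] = 3*s^2 - 10*s - 17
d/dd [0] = 0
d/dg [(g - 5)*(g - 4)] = 2*g - 9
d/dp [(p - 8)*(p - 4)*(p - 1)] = 3*p^2 - 26*p + 44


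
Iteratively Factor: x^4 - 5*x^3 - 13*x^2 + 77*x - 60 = (x - 3)*(x^3 - 2*x^2 - 19*x + 20) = (x - 3)*(x - 1)*(x^2 - x - 20) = (x - 3)*(x - 1)*(x + 4)*(x - 5)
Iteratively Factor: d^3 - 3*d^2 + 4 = (d - 2)*(d^2 - d - 2) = (d - 2)^2*(d + 1)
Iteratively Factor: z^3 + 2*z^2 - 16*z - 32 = (z - 4)*(z^2 + 6*z + 8) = (z - 4)*(z + 2)*(z + 4)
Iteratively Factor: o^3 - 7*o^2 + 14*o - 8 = (o - 4)*(o^2 - 3*o + 2) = (o - 4)*(o - 2)*(o - 1)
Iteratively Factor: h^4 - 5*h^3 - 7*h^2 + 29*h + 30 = (h + 1)*(h^3 - 6*h^2 - h + 30) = (h - 3)*(h + 1)*(h^2 - 3*h - 10) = (h - 3)*(h + 1)*(h + 2)*(h - 5)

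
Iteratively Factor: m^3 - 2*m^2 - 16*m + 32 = (m - 4)*(m^2 + 2*m - 8) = (m - 4)*(m - 2)*(m + 4)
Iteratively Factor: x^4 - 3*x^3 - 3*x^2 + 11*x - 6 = (x - 1)*(x^3 - 2*x^2 - 5*x + 6) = (x - 3)*(x - 1)*(x^2 + x - 2) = (x - 3)*(x - 1)^2*(x + 2)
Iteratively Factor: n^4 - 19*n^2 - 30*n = (n + 2)*(n^3 - 2*n^2 - 15*n) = (n + 2)*(n + 3)*(n^2 - 5*n) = (n - 5)*(n + 2)*(n + 3)*(n)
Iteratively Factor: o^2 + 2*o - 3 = (o - 1)*(o + 3)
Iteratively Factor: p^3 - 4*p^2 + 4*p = (p - 2)*(p^2 - 2*p) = p*(p - 2)*(p - 2)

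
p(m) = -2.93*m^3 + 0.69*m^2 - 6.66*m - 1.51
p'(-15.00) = -2005.11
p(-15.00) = 10142.39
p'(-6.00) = -331.38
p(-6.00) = 696.17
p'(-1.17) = -20.31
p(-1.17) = 11.92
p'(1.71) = -30.00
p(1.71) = -25.53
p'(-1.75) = -35.99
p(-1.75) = 27.96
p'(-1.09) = -18.61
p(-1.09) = 10.36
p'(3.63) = -117.48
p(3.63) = -156.74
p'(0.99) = -13.91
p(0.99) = -10.27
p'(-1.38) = -25.30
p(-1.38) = 16.70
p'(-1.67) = -33.48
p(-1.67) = 25.18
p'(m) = -8.79*m^2 + 1.38*m - 6.66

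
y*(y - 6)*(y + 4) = y^3 - 2*y^2 - 24*y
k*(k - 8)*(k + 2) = k^3 - 6*k^2 - 16*k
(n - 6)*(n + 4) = n^2 - 2*n - 24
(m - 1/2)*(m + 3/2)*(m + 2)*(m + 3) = m^4 + 6*m^3 + 41*m^2/4 + 9*m/4 - 9/2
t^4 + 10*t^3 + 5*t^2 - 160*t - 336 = (t - 4)*(t + 3)*(t + 4)*(t + 7)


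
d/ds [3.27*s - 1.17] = 3.27000000000000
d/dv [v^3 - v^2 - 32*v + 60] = 3*v^2 - 2*v - 32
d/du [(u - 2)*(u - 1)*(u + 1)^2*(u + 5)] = 5*u^4 + 16*u^3 - 24*u^2 - 28*u + 7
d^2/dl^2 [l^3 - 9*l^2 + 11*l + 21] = 6*l - 18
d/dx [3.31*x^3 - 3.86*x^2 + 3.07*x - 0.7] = 9.93*x^2 - 7.72*x + 3.07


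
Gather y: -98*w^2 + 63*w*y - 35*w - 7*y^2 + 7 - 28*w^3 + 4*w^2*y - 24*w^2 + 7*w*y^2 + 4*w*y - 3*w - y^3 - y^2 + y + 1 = -28*w^3 - 122*w^2 - 38*w - y^3 + y^2*(7*w - 8) + y*(4*w^2 + 67*w + 1) + 8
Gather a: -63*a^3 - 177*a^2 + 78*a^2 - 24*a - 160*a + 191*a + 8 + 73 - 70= -63*a^3 - 99*a^2 + 7*a + 11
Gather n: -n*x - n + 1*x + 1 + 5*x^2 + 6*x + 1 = n*(-x - 1) + 5*x^2 + 7*x + 2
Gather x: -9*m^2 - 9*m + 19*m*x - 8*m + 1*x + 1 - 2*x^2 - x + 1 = -9*m^2 + 19*m*x - 17*m - 2*x^2 + 2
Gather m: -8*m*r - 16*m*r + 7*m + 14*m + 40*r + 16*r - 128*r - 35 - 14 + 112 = m*(21 - 24*r) - 72*r + 63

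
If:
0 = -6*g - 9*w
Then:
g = -3*w/2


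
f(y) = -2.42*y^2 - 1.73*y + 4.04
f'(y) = -4.84*y - 1.73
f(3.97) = -40.97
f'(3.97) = -20.94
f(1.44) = -3.47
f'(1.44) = -8.70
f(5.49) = -78.40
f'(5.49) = -28.30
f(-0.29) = 4.34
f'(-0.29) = -0.33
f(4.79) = -59.77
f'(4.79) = -24.91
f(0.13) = 3.77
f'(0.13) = -2.36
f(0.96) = 0.15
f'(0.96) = -6.38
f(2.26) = -12.23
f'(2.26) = -12.67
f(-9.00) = -176.41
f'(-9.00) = 41.83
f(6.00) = -93.46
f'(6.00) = -30.77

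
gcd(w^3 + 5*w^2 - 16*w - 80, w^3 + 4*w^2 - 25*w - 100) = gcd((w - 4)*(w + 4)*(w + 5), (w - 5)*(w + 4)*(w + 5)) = w^2 + 9*w + 20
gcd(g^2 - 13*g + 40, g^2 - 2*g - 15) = g - 5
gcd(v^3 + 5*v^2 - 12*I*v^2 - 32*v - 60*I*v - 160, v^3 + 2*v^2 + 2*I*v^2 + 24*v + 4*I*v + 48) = v - 4*I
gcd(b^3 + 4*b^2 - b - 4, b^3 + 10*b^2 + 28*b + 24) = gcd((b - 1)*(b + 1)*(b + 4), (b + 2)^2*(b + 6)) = 1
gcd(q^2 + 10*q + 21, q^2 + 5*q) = 1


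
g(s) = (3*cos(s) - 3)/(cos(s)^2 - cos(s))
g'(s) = (2*sin(s)*cos(s) - sin(s))*(3*cos(s) - 3)/(cos(s)^2 - cos(s))^2 - 3*sin(s)/(cos(s)^2 - cos(s))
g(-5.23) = 6.06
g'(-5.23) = 10.65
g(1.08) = 6.36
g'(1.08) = 11.91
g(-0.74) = 4.06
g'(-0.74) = -3.71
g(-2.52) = -3.69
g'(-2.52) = -2.64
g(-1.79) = -13.80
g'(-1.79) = -61.93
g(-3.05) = -3.01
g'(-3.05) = -0.28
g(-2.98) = -3.04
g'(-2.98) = -0.50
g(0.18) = 3.05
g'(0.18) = 0.55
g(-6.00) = 3.12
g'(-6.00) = 0.91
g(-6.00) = 3.12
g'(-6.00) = 0.91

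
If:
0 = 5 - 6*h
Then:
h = 5/6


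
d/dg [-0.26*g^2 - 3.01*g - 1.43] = -0.52*g - 3.01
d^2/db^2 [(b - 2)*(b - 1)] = 2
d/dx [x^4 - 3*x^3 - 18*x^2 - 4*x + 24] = 4*x^3 - 9*x^2 - 36*x - 4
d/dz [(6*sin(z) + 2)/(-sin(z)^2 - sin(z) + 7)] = 2*(3*sin(z)^2 + 2*sin(z) + 22)*cos(z)/(sin(z)^2 + sin(z) - 7)^2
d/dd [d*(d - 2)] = 2*d - 2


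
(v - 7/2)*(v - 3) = v^2 - 13*v/2 + 21/2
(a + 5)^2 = a^2 + 10*a + 25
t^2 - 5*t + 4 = (t - 4)*(t - 1)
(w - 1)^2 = w^2 - 2*w + 1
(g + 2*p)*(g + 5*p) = g^2 + 7*g*p + 10*p^2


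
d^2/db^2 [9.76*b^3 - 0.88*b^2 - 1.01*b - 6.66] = 58.56*b - 1.76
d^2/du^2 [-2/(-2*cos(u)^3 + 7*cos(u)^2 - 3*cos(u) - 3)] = 16*(2*(6*cos(u)^2 - 14*cos(u) + 3)^2*sin(u)^2 + (9*cos(u) - 7*cos(2*u) + cos(3*u) - 1)*(18*cos(u)^3 - 28*cos(u)^2 - 9*cos(u) + 14)/2)/(9*cos(u) - 7*cos(2*u) + cos(3*u) - 1)^3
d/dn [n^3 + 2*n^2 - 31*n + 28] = 3*n^2 + 4*n - 31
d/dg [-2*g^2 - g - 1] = -4*g - 1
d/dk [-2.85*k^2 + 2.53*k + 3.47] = 2.53 - 5.7*k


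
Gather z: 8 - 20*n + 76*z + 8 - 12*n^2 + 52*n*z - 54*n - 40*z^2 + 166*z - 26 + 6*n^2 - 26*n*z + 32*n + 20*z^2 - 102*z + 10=-6*n^2 - 42*n - 20*z^2 + z*(26*n + 140)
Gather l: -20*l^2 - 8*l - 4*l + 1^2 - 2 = -20*l^2 - 12*l - 1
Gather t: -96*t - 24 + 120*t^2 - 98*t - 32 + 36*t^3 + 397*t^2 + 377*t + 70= 36*t^3 + 517*t^2 + 183*t + 14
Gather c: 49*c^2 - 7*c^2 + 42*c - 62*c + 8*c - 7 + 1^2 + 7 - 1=42*c^2 - 12*c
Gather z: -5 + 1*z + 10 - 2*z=5 - z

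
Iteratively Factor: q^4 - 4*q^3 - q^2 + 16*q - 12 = (q - 1)*(q^3 - 3*q^2 - 4*q + 12) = (q - 2)*(q - 1)*(q^2 - q - 6) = (q - 2)*(q - 1)*(q + 2)*(q - 3)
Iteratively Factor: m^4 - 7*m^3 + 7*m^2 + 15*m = (m - 3)*(m^3 - 4*m^2 - 5*m) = m*(m - 3)*(m^2 - 4*m - 5) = m*(m - 3)*(m + 1)*(m - 5)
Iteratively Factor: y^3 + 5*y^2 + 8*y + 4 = (y + 1)*(y^2 + 4*y + 4) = (y + 1)*(y + 2)*(y + 2)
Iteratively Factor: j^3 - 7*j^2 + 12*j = (j - 3)*(j^2 - 4*j) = (j - 4)*(j - 3)*(j)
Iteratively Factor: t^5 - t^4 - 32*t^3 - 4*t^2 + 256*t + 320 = (t + 2)*(t^4 - 3*t^3 - 26*t^2 + 48*t + 160) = (t + 2)^2*(t^3 - 5*t^2 - 16*t + 80) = (t - 5)*(t + 2)^2*(t^2 - 16) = (t - 5)*(t - 4)*(t + 2)^2*(t + 4)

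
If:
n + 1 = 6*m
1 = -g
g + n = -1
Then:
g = -1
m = 1/6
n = 0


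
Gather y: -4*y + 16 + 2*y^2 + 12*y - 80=2*y^2 + 8*y - 64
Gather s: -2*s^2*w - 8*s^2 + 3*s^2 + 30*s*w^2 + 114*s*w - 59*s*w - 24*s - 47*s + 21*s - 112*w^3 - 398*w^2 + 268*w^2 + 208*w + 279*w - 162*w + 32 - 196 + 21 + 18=s^2*(-2*w - 5) + s*(30*w^2 + 55*w - 50) - 112*w^3 - 130*w^2 + 325*w - 125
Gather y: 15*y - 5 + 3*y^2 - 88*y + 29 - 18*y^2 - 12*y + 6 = -15*y^2 - 85*y + 30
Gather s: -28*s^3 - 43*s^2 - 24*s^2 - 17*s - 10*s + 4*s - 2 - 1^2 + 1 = -28*s^3 - 67*s^2 - 23*s - 2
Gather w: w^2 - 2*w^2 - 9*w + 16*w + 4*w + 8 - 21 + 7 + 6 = -w^2 + 11*w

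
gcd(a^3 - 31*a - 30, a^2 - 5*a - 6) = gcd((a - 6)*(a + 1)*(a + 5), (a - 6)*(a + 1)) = a^2 - 5*a - 6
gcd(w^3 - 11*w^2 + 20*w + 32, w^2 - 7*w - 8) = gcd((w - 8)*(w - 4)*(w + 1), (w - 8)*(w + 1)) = w^2 - 7*w - 8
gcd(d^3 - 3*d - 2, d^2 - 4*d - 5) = d + 1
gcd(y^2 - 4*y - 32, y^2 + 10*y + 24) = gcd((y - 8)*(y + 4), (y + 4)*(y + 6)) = y + 4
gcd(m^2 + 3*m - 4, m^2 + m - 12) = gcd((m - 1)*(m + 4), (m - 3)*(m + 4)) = m + 4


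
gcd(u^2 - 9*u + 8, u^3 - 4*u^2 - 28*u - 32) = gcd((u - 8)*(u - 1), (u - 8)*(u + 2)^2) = u - 8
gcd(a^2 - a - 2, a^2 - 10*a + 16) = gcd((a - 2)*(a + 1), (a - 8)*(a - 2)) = a - 2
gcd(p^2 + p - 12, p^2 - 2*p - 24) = p + 4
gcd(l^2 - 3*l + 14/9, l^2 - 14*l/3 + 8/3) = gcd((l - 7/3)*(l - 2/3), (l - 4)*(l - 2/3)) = l - 2/3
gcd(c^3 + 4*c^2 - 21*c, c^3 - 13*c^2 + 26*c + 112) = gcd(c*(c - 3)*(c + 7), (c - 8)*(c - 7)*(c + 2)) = 1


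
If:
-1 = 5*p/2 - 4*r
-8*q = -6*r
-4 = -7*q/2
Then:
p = 214/105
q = 8/7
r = 32/21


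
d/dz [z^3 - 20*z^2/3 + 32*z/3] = 3*z^2 - 40*z/3 + 32/3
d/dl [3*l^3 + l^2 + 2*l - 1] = 9*l^2 + 2*l + 2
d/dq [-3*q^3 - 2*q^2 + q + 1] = -9*q^2 - 4*q + 1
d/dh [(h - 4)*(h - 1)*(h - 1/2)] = 3*h^2 - 11*h + 13/2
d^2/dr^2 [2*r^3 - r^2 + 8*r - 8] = 12*r - 2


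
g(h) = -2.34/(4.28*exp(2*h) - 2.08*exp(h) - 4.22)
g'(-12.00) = 0.00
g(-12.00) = 0.55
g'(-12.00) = 0.00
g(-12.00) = 0.55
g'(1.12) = 0.20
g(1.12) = -0.08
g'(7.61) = 0.00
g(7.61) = -0.00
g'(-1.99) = -0.01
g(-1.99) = 0.53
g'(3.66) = 0.00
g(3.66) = -0.00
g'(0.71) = 0.85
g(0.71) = -0.25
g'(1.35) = 0.11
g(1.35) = -0.05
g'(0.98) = 0.30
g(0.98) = -0.11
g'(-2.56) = -0.01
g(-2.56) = 0.54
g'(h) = -2.34*(-8.56*exp(2*h) + 2.08*exp(h))/(4.28*exp(2*h) - 2.08*exp(h) - 4.22)^2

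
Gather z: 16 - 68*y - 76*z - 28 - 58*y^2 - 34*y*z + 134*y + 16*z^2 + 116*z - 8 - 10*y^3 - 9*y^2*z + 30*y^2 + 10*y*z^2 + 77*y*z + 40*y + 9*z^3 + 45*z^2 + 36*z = -10*y^3 - 28*y^2 + 106*y + 9*z^3 + z^2*(10*y + 61) + z*(-9*y^2 + 43*y + 76) - 20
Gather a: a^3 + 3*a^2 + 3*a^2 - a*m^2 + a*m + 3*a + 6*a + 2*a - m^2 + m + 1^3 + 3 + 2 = a^3 + 6*a^2 + a*(-m^2 + m + 11) - m^2 + m + 6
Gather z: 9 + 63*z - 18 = 63*z - 9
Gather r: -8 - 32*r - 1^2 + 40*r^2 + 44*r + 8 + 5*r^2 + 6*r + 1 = 45*r^2 + 18*r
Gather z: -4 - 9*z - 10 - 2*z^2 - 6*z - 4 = -2*z^2 - 15*z - 18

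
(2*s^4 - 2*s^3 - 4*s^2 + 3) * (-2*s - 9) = -4*s^5 - 14*s^4 + 26*s^3 + 36*s^2 - 6*s - 27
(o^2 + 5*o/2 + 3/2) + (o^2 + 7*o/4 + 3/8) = 2*o^2 + 17*o/4 + 15/8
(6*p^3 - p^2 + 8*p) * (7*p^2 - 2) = 42*p^5 - 7*p^4 + 44*p^3 + 2*p^2 - 16*p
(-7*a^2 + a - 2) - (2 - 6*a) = -7*a^2 + 7*a - 4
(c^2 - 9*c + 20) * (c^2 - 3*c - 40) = c^4 - 12*c^3 + 7*c^2 + 300*c - 800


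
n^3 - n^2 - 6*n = n*(n - 3)*(n + 2)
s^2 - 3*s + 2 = (s - 2)*(s - 1)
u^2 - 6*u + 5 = (u - 5)*(u - 1)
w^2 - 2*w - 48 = (w - 8)*(w + 6)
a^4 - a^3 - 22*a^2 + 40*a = a*(a - 4)*(a - 2)*(a + 5)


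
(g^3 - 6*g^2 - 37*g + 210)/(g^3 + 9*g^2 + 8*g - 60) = (g^2 - 12*g + 35)/(g^2 + 3*g - 10)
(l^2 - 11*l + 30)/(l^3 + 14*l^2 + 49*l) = (l^2 - 11*l + 30)/(l*(l^2 + 14*l + 49))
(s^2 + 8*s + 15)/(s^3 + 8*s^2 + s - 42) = (s + 5)/(s^2 + 5*s - 14)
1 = 1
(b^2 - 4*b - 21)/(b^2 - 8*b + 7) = (b + 3)/(b - 1)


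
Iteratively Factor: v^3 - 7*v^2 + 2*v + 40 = (v - 5)*(v^2 - 2*v - 8) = (v - 5)*(v + 2)*(v - 4)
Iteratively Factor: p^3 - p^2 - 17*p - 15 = (p - 5)*(p^2 + 4*p + 3) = (p - 5)*(p + 1)*(p + 3)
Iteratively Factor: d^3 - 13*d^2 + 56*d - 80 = (d - 4)*(d^2 - 9*d + 20) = (d - 4)^2*(d - 5)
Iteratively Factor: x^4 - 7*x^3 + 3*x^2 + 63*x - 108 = (x - 3)*(x^3 - 4*x^2 - 9*x + 36) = (x - 3)*(x + 3)*(x^2 - 7*x + 12) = (x - 3)^2*(x + 3)*(x - 4)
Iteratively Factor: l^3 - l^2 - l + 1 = (l - 1)*(l^2 - 1) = (l - 1)*(l + 1)*(l - 1)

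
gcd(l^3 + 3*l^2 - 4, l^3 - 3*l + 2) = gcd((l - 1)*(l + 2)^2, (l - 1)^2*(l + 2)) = l^2 + l - 2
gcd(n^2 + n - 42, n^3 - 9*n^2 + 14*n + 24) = n - 6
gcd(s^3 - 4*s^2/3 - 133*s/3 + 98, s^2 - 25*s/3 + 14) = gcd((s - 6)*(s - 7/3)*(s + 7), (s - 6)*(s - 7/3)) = s^2 - 25*s/3 + 14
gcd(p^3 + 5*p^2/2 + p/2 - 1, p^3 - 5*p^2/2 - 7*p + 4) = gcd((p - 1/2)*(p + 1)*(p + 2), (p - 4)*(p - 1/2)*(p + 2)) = p^2 + 3*p/2 - 1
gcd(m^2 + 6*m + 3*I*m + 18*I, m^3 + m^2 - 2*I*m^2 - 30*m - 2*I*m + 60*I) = m + 6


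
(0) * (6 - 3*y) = 0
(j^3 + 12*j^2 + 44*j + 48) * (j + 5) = j^4 + 17*j^3 + 104*j^2 + 268*j + 240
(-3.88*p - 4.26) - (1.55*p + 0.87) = -5.43*p - 5.13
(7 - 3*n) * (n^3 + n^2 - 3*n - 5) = -3*n^4 + 4*n^3 + 16*n^2 - 6*n - 35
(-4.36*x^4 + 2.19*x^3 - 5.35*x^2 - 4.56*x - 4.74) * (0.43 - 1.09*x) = 4.7524*x^5 - 4.2619*x^4 + 6.7732*x^3 + 2.6699*x^2 + 3.2058*x - 2.0382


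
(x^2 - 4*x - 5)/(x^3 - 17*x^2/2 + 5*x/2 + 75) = 2*(x + 1)/(2*x^2 - 7*x - 30)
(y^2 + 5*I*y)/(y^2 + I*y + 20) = y/(y - 4*I)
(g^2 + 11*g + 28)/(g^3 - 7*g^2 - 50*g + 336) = (g + 4)/(g^2 - 14*g + 48)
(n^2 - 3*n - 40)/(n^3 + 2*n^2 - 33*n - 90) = (n - 8)/(n^2 - 3*n - 18)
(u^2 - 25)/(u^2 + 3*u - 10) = (u - 5)/(u - 2)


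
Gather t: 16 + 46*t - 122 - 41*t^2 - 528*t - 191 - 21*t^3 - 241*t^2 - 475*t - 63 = -21*t^3 - 282*t^2 - 957*t - 360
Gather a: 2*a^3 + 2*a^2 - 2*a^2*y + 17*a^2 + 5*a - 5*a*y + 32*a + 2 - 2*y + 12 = 2*a^3 + a^2*(19 - 2*y) + a*(37 - 5*y) - 2*y + 14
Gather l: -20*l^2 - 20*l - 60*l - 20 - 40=-20*l^2 - 80*l - 60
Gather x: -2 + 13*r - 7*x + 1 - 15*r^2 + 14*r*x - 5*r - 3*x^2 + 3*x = -15*r^2 + 8*r - 3*x^2 + x*(14*r - 4) - 1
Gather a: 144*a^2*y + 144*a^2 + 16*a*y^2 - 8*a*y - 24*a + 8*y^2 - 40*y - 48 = a^2*(144*y + 144) + a*(16*y^2 - 8*y - 24) + 8*y^2 - 40*y - 48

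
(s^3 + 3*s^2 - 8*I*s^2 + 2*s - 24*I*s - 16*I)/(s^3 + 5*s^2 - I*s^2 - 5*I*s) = (s^3 + s^2*(3 - 8*I) + 2*s*(1 - 12*I) - 16*I)/(s*(s^2 + s*(5 - I) - 5*I))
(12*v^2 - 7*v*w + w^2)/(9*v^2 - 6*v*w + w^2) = (4*v - w)/(3*v - w)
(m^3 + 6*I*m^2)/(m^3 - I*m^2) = (m + 6*I)/(m - I)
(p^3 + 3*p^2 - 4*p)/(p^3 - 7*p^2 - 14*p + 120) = p*(p - 1)/(p^2 - 11*p + 30)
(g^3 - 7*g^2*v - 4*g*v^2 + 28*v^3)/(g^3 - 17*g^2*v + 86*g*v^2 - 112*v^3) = (-g - 2*v)/(-g + 8*v)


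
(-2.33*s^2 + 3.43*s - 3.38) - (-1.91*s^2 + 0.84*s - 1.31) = -0.42*s^2 + 2.59*s - 2.07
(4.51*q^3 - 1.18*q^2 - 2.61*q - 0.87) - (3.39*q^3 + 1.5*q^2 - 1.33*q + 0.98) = 1.12*q^3 - 2.68*q^2 - 1.28*q - 1.85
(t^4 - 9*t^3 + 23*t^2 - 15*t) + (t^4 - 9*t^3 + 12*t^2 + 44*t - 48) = 2*t^4 - 18*t^3 + 35*t^2 + 29*t - 48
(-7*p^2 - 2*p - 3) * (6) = -42*p^2 - 12*p - 18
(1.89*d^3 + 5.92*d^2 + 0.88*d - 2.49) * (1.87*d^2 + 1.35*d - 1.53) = 3.5343*d^5 + 13.6219*d^4 + 6.7459*d^3 - 12.5259*d^2 - 4.7079*d + 3.8097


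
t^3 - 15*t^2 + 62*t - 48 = (t - 8)*(t - 6)*(t - 1)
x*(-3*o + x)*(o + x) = -3*o^2*x - 2*o*x^2 + x^3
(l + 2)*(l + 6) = l^2 + 8*l + 12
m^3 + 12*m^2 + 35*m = m*(m + 5)*(m + 7)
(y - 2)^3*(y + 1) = y^4 - 5*y^3 + 6*y^2 + 4*y - 8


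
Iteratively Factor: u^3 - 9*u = (u)*(u^2 - 9) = u*(u - 3)*(u + 3)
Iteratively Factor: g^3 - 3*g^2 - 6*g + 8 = (g - 1)*(g^2 - 2*g - 8) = (g - 4)*(g - 1)*(g + 2)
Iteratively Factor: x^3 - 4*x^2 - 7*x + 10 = (x - 5)*(x^2 + x - 2) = (x - 5)*(x + 2)*(x - 1)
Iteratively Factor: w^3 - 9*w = (w + 3)*(w^2 - 3*w) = w*(w + 3)*(w - 3)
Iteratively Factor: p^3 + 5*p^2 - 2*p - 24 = (p + 4)*(p^2 + p - 6) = (p + 3)*(p + 4)*(p - 2)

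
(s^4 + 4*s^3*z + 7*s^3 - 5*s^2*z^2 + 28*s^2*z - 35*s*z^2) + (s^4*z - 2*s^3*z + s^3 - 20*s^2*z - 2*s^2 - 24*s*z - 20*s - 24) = s^4*z + s^4 + 2*s^3*z + 8*s^3 - 5*s^2*z^2 + 8*s^2*z - 2*s^2 - 35*s*z^2 - 24*s*z - 20*s - 24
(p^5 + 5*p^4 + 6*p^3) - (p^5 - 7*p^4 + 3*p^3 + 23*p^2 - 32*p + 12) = 12*p^4 + 3*p^3 - 23*p^2 + 32*p - 12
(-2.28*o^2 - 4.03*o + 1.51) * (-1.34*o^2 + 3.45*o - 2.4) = 3.0552*o^4 - 2.4658*o^3 - 10.4549*o^2 + 14.8815*o - 3.624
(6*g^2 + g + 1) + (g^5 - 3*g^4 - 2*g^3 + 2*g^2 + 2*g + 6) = g^5 - 3*g^4 - 2*g^3 + 8*g^2 + 3*g + 7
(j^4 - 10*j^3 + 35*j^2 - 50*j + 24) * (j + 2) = j^5 - 8*j^4 + 15*j^3 + 20*j^2 - 76*j + 48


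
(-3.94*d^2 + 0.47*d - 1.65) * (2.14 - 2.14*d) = 8.4316*d^3 - 9.4374*d^2 + 4.5368*d - 3.531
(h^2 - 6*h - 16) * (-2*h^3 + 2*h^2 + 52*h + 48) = -2*h^5 + 14*h^4 + 72*h^3 - 296*h^2 - 1120*h - 768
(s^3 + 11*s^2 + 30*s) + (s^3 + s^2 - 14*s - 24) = 2*s^3 + 12*s^2 + 16*s - 24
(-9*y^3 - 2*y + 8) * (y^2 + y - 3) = -9*y^5 - 9*y^4 + 25*y^3 + 6*y^2 + 14*y - 24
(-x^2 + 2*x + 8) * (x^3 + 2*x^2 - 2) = -x^5 + 12*x^3 + 18*x^2 - 4*x - 16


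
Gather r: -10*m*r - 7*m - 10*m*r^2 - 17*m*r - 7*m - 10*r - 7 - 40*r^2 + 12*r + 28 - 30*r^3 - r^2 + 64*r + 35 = -14*m - 30*r^3 + r^2*(-10*m - 41) + r*(66 - 27*m) + 56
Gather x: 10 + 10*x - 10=10*x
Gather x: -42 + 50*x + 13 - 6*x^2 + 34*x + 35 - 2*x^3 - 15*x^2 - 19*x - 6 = -2*x^3 - 21*x^2 + 65*x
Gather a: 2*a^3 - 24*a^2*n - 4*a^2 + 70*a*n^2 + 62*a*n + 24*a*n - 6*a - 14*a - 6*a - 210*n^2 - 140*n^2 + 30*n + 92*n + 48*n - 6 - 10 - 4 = 2*a^3 + a^2*(-24*n - 4) + a*(70*n^2 + 86*n - 26) - 350*n^2 + 170*n - 20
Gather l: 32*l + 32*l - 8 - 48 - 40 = 64*l - 96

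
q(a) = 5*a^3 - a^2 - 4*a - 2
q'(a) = 15*a^2 - 2*a - 4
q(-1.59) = -18.27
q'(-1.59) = 37.10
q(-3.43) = -201.81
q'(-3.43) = 179.33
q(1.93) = 22.50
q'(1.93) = 48.01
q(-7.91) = -2507.50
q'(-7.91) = 950.34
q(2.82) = 90.90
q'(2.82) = 109.65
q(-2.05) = -41.08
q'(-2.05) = 63.14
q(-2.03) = -39.83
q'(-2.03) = 61.87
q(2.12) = 32.67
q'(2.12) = 59.18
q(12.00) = 8446.00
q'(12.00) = 2132.00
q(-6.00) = -1094.00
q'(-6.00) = 548.00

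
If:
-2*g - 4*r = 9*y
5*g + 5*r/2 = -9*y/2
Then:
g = 3*y/10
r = -12*y/5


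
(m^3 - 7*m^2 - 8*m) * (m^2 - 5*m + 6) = m^5 - 12*m^4 + 33*m^3 - 2*m^2 - 48*m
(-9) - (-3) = -6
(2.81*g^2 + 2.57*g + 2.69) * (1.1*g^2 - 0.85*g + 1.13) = 3.091*g^4 + 0.4385*g^3 + 3.9498*g^2 + 0.6176*g + 3.0397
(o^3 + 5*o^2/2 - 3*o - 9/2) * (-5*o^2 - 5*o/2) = -5*o^5 - 15*o^4 + 35*o^3/4 + 30*o^2 + 45*o/4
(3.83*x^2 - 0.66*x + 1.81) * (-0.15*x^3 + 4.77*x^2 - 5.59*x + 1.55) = -0.5745*x^5 + 18.3681*x^4 - 24.8294*x^3 + 18.2596*x^2 - 11.1409*x + 2.8055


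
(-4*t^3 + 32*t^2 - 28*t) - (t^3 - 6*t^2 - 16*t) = -5*t^3 + 38*t^2 - 12*t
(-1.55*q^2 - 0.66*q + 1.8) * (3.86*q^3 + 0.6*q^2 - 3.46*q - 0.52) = -5.983*q^5 - 3.4776*q^4 + 11.915*q^3 + 4.1696*q^2 - 5.8848*q - 0.936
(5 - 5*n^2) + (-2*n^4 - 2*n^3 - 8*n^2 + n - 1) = -2*n^4 - 2*n^3 - 13*n^2 + n + 4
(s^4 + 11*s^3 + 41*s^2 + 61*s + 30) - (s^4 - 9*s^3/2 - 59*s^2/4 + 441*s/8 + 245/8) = 31*s^3/2 + 223*s^2/4 + 47*s/8 - 5/8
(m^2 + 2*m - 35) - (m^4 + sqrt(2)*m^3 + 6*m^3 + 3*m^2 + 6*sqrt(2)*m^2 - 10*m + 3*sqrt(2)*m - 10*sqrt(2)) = -m^4 - 6*m^3 - sqrt(2)*m^3 - 6*sqrt(2)*m^2 - 2*m^2 - 3*sqrt(2)*m + 12*m - 35 + 10*sqrt(2)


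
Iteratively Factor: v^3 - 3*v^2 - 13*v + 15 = (v + 3)*(v^2 - 6*v + 5) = (v - 1)*(v + 3)*(v - 5)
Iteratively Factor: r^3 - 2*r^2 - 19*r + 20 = (r - 5)*(r^2 + 3*r - 4) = (r - 5)*(r + 4)*(r - 1)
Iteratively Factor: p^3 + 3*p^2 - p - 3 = (p + 1)*(p^2 + 2*p - 3) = (p + 1)*(p + 3)*(p - 1)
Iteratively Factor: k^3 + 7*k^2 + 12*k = (k + 3)*(k^2 + 4*k) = (k + 3)*(k + 4)*(k)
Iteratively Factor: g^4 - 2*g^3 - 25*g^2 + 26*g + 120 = (g + 4)*(g^3 - 6*g^2 - g + 30) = (g - 5)*(g + 4)*(g^2 - g - 6) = (g - 5)*(g - 3)*(g + 4)*(g + 2)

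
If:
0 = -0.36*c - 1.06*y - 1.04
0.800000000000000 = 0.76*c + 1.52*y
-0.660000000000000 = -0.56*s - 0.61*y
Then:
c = 9.40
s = 5.72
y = -4.17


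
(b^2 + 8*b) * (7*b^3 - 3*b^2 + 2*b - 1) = 7*b^5 + 53*b^4 - 22*b^3 + 15*b^2 - 8*b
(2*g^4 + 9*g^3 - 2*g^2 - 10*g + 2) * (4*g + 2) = 8*g^5 + 40*g^4 + 10*g^3 - 44*g^2 - 12*g + 4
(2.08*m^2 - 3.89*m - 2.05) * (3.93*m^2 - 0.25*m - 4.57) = 8.1744*m^4 - 15.8077*m^3 - 16.5896*m^2 + 18.2898*m + 9.3685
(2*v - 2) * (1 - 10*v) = -20*v^2 + 22*v - 2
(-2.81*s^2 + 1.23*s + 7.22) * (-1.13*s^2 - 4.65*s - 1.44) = 3.1753*s^4 + 11.6766*s^3 - 9.8317*s^2 - 35.3442*s - 10.3968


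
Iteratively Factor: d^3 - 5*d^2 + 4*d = (d)*(d^2 - 5*d + 4) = d*(d - 4)*(d - 1)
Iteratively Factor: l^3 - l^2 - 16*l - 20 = (l + 2)*(l^2 - 3*l - 10) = (l + 2)^2*(l - 5)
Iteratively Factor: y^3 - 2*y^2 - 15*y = (y)*(y^2 - 2*y - 15) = y*(y - 5)*(y + 3)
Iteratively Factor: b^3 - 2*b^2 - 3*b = (b)*(b^2 - 2*b - 3) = b*(b - 3)*(b + 1)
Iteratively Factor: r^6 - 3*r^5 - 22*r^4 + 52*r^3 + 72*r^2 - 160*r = (r + 4)*(r^5 - 7*r^4 + 6*r^3 + 28*r^2 - 40*r) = (r + 2)*(r + 4)*(r^4 - 9*r^3 + 24*r^2 - 20*r) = (r - 2)*(r + 2)*(r + 4)*(r^3 - 7*r^2 + 10*r) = (r - 2)^2*(r + 2)*(r + 4)*(r^2 - 5*r) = (r - 5)*(r - 2)^2*(r + 2)*(r + 4)*(r)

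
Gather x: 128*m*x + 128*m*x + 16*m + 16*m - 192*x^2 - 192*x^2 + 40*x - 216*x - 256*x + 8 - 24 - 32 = 32*m - 384*x^2 + x*(256*m - 432) - 48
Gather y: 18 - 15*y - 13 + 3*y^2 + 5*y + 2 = 3*y^2 - 10*y + 7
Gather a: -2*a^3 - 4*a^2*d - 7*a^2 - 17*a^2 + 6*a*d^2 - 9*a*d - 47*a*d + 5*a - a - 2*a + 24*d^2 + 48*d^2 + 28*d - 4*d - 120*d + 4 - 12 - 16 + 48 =-2*a^3 + a^2*(-4*d - 24) + a*(6*d^2 - 56*d + 2) + 72*d^2 - 96*d + 24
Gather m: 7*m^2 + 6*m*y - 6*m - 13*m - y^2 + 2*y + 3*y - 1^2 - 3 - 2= 7*m^2 + m*(6*y - 19) - y^2 + 5*y - 6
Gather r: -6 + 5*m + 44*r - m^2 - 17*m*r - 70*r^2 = -m^2 + 5*m - 70*r^2 + r*(44 - 17*m) - 6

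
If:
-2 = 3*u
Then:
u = -2/3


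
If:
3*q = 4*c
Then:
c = 3*q/4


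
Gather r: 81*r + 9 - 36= 81*r - 27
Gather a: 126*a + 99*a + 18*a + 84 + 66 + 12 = 243*a + 162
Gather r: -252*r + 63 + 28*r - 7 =56 - 224*r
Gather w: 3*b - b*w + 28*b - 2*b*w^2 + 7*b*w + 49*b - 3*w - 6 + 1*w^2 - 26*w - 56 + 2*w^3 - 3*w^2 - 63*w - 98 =80*b + 2*w^3 + w^2*(-2*b - 2) + w*(6*b - 92) - 160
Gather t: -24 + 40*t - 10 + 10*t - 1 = 50*t - 35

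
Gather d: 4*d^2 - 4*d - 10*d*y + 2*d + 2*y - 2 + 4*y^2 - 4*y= 4*d^2 + d*(-10*y - 2) + 4*y^2 - 2*y - 2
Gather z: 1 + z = z + 1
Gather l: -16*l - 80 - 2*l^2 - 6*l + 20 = -2*l^2 - 22*l - 60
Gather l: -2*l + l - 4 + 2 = -l - 2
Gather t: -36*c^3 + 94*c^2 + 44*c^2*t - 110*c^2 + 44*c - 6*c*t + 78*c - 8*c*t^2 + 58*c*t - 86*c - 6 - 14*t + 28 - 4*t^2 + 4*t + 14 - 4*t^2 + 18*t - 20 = -36*c^3 - 16*c^2 + 36*c + t^2*(-8*c - 8) + t*(44*c^2 + 52*c + 8) + 16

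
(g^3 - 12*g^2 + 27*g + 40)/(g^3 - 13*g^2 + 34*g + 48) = (g - 5)/(g - 6)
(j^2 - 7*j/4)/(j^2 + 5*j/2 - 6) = j*(4*j - 7)/(2*(2*j^2 + 5*j - 12))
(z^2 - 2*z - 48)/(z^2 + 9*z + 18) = (z - 8)/(z + 3)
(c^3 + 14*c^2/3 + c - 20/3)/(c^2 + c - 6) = (c^3 + 14*c^2/3 + c - 20/3)/(c^2 + c - 6)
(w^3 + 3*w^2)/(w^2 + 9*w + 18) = w^2/(w + 6)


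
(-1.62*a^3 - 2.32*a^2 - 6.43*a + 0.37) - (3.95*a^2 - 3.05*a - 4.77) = -1.62*a^3 - 6.27*a^2 - 3.38*a + 5.14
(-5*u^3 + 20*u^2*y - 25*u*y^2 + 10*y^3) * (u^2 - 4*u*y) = -5*u^5 + 40*u^4*y - 105*u^3*y^2 + 110*u^2*y^3 - 40*u*y^4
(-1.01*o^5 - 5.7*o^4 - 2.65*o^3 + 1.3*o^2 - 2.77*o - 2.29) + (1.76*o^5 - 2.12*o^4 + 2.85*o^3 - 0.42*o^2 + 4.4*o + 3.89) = 0.75*o^5 - 7.82*o^4 + 0.2*o^3 + 0.88*o^2 + 1.63*o + 1.6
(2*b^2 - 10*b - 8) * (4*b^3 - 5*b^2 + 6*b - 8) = 8*b^5 - 50*b^4 + 30*b^3 - 36*b^2 + 32*b + 64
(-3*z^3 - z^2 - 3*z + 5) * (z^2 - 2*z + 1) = -3*z^5 + 5*z^4 - 4*z^3 + 10*z^2 - 13*z + 5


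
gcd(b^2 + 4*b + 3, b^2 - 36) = 1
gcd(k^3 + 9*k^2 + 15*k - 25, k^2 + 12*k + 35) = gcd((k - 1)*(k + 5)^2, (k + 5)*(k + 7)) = k + 5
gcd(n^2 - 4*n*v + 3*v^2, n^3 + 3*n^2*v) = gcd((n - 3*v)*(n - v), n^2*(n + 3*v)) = 1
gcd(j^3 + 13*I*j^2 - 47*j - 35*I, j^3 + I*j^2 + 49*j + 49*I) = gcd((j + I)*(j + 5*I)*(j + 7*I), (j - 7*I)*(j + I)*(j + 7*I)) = j^2 + 8*I*j - 7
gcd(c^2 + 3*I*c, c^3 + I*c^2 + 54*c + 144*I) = c + 3*I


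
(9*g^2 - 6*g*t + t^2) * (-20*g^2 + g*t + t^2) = -180*g^4 + 129*g^3*t - 17*g^2*t^2 - 5*g*t^3 + t^4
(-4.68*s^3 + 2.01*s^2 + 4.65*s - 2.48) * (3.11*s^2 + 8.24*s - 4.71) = -14.5548*s^5 - 32.3121*s^4 + 53.0667*s^3 + 21.1361*s^2 - 42.3367*s + 11.6808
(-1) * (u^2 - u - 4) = -u^2 + u + 4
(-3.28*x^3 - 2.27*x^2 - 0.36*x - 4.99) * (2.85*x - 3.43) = -9.348*x^4 + 4.7809*x^3 + 6.7601*x^2 - 12.9867*x + 17.1157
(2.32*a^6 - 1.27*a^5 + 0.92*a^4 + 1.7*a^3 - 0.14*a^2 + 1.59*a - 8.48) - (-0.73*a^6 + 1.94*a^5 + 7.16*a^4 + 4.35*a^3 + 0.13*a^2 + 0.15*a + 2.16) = 3.05*a^6 - 3.21*a^5 - 6.24*a^4 - 2.65*a^3 - 0.27*a^2 + 1.44*a - 10.64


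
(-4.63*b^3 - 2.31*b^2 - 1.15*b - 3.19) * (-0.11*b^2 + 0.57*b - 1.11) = 0.5093*b^5 - 2.385*b^4 + 3.9491*b^3 + 2.2595*b^2 - 0.5418*b + 3.5409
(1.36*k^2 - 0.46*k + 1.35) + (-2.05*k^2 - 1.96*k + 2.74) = -0.69*k^2 - 2.42*k + 4.09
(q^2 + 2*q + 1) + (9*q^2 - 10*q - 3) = 10*q^2 - 8*q - 2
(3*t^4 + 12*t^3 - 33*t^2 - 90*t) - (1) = 3*t^4 + 12*t^3 - 33*t^2 - 90*t - 1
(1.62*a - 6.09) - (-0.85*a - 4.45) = 2.47*a - 1.64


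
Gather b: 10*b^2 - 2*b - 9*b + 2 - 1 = 10*b^2 - 11*b + 1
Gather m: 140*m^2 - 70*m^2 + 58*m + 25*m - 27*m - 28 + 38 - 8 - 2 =70*m^2 + 56*m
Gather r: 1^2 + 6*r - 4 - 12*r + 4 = 1 - 6*r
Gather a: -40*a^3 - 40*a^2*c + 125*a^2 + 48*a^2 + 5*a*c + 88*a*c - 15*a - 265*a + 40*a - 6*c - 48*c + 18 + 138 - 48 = -40*a^3 + a^2*(173 - 40*c) + a*(93*c - 240) - 54*c + 108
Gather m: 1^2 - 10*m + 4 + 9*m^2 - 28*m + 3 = 9*m^2 - 38*m + 8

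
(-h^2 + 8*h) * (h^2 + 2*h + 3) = -h^4 + 6*h^3 + 13*h^2 + 24*h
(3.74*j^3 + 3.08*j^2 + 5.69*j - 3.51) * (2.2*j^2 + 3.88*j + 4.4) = 8.228*j^5 + 21.2872*j^4 + 40.9244*j^3 + 27.9072*j^2 + 11.4172*j - 15.444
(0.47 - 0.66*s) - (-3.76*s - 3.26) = 3.1*s + 3.73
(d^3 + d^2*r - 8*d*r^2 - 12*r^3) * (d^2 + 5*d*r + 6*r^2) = d^5 + 6*d^4*r + 3*d^3*r^2 - 46*d^2*r^3 - 108*d*r^4 - 72*r^5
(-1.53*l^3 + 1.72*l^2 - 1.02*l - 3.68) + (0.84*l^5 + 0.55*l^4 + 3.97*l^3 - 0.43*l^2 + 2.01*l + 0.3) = 0.84*l^5 + 0.55*l^4 + 2.44*l^3 + 1.29*l^2 + 0.99*l - 3.38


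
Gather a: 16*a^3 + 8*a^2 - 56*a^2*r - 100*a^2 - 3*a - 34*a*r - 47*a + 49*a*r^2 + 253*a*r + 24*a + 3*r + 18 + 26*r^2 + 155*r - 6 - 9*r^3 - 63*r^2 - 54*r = 16*a^3 + a^2*(-56*r - 92) + a*(49*r^2 + 219*r - 26) - 9*r^3 - 37*r^2 + 104*r + 12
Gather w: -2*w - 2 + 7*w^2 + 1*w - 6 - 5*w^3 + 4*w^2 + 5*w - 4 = -5*w^3 + 11*w^2 + 4*w - 12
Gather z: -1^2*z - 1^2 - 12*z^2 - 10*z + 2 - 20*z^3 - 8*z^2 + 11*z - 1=-20*z^3 - 20*z^2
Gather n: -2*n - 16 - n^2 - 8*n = -n^2 - 10*n - 16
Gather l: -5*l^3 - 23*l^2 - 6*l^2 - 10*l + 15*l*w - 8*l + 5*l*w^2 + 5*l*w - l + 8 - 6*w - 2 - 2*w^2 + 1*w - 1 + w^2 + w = -5*l^3 - 29*l^2 + l*(5*w^2 + 20*w - 19) - w^2 - 4*w + 5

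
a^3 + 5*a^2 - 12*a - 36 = (a - 3)*(a + 2)*(a + 6)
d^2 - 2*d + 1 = (d - 1)^2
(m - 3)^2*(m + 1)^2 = m^4 - 4*m^3 - 2*m^2 + 12*m + 9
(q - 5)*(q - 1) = q^2 - 6*q + 5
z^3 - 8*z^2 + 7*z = z*(z - 7)*(z - 1)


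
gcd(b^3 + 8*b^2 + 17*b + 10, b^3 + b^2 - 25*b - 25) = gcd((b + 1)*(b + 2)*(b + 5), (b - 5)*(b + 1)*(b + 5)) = b^2 + 6*b + 5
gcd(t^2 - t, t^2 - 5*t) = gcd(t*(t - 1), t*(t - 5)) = t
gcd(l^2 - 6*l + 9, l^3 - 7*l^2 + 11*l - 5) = 1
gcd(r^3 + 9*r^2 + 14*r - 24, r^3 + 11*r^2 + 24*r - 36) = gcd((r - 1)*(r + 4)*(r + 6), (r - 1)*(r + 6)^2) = r^2 + 5*r - 6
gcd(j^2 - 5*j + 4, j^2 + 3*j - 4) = j - 1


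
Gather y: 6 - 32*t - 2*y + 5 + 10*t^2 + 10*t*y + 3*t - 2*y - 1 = 10*t^2 - 29*t + y*(10*t - 4) + 10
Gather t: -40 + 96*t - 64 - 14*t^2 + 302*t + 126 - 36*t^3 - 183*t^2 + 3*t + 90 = -36*t^3 - 197*t^2 + 401*t + 112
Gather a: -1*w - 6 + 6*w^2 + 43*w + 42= 6*w^2 + 42*w + 36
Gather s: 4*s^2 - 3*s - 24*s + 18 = 4*s^2 - 27*s + 18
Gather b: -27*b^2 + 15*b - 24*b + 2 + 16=-27*b^2 - 9*b + 18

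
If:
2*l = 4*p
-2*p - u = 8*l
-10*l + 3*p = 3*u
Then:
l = 0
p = 0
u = 0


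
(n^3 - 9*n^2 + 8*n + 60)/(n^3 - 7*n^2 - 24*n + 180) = (n^2 - 3*n - 10)/(n^2 - n - 30)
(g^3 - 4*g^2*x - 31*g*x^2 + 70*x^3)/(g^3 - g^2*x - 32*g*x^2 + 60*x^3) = (-g^2 + 2*g*x + 35*x^2)/(-g^2 - g*x + 30*x^2)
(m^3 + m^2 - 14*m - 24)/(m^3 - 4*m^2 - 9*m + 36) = (m + 2)/(m - 3)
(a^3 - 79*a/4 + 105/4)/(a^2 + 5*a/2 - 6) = (2*a^2 + 3*a - 35)/(2*(a + 4))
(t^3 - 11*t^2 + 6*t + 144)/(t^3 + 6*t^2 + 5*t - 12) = (t^2 - 14*t + 48)/(t^2 + 3*t - 4)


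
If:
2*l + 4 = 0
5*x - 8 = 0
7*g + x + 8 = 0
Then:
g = -48/35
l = -2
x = 8/5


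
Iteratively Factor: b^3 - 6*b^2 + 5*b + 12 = (b - 3)*(b^2 - 3*b - 4) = (b - 3)*(b + 1)*(b - 4)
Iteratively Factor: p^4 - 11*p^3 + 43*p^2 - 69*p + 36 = (p - 3)*(p^3 - 8*p^2 + 19*p - 12) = (p - 3)^2*(p^2 - 5*p + 4) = (p - 4)*(p - 3)^2*(p - 1)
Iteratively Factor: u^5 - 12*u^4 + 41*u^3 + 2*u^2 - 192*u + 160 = (u + 2)*(u^4 - 14*u^3 + 69*u^2 - 136*u + 80) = (u - 1)*(u + 2)*(u^3 - 13*u^2 + 56*u - 80) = (u - 4)*(u - 1)*(u + 2)*(u^2 - 9*u + 20) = (u - 4)^2*(u - 1)*(u + 2)*(u - 5)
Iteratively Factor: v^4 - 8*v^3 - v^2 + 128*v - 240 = (v - 5)*(v^3 - 3*v^2 - 16*v + 48) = (v - 5)*(v + 4)*(v^2 - 7*v + 12) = (v - 5)*(v - 3)*(v + 4)*(v - 4)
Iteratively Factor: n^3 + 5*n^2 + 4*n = (n)*(n^2 + 5*n + 4) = n*(n + 1)*(n + 4)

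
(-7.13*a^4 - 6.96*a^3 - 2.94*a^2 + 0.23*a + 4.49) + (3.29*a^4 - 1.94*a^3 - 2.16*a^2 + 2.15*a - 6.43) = -3.84*a^4 - 8.9*a^3 - 5.1*a^2 + 2.38*a - 1.94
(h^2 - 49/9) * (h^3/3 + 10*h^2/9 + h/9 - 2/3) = h^5/3 + 10*h^4/9 - 46*h^3/27 - 544*h^2/81 - 49*h/81 + 98/27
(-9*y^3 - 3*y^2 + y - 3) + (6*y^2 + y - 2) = -9*y^3 + 3*y^2 + 2*y - 5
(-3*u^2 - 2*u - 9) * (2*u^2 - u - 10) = -6*u^4 - u^3 + 14*u^2 + 29*u + 90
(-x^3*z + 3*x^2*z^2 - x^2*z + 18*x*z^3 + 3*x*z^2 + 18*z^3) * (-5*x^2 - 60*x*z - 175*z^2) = 5*x^5*z + 45*x^4*z^2 + 5*x^4*z - 95*x^3*z^3 + 45*x^3*z^2 - 1605*x^2*z^4 - 95*x^2*z^3 - 3150*x*z^5 - 1605*x*z^4 - 3150*z^5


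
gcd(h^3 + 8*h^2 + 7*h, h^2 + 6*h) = h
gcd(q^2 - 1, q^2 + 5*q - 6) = q - 1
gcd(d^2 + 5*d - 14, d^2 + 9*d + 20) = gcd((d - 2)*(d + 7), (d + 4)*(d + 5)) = 1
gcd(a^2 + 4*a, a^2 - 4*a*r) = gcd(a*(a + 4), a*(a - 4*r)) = a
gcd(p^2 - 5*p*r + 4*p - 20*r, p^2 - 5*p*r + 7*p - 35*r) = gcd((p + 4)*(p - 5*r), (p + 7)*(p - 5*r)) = p - 5*r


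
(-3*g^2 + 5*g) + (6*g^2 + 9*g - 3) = 3*g^2 + 14*g - 3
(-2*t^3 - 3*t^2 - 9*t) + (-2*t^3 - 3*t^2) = -4*t^3 - 6*t^2 - 9*t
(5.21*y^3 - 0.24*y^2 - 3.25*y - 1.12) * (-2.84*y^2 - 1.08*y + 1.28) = -14.7964*y^5 - 4.9452*y^4 + 16.158*y^3 + 6.3836*y^2 - 2.9504*y - 1.4336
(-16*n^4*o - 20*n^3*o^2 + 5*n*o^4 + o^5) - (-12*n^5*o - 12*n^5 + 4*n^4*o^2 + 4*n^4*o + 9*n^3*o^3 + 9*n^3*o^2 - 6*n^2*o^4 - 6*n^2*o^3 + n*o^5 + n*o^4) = 12*n^5*o + 12*n^5 - 4*n^4*o^2 - 20*n^4*o - 9*n^3*o^3 - 29*n^3*o^2 + 6*n^2*o^4 + 6*n^2*o^3 - n*o^5 + 4*n*o^4 + o^5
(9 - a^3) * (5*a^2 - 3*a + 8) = -5*a^5 + 3*a^4 - 8*a^3 + 45*a^2 - 27*a + 72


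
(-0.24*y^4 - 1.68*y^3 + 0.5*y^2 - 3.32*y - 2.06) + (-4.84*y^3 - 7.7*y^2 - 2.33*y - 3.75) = -0.24*y^4 - 6.52*y^3 - 7.2*y^2 - 5.65*y - 5.81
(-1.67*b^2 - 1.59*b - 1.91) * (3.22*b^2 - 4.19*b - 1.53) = -5.3774*b^4 + 1.8775*b^3 + 3.067*b^2 + 10.4356*b + 2.9223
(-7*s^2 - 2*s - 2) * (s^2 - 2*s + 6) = -7*s^4 + 12*s^3 - 40*s^2 - 8*s - 12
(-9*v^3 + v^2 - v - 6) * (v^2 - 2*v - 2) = -9*v^5 + 19*v^4 + 15*v^3 - 6*v^2 + 14*v + 12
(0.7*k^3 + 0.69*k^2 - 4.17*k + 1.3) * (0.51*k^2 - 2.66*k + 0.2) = 0.357*k^5 - 1.5101*k^4 - 3.8221*k^3 + 11.8932*k^2 - 4.292*k + 0.26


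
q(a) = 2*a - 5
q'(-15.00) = 2.00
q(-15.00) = -35.00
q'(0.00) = 2.00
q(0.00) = -5.00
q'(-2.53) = 2.00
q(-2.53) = -10.06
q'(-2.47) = 2.00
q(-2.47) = -9.94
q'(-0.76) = 2.00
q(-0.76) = -6.52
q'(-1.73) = 2.00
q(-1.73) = -8.46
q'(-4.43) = 2.00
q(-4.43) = -13.86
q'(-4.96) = 2.00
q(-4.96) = -14.92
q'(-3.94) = 2.00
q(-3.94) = -12.88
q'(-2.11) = 2.00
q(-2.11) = -9.22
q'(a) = 2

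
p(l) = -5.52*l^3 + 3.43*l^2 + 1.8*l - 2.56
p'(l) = -16.56*l^2 + 6.86*l + 1.8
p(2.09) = -34.21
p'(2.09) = -56.20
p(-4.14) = 440.46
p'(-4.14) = -310.43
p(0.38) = -1.68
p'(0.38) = 2.02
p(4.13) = -325.48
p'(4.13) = -252.33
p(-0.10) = -2.70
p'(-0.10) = 0.95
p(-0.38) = -2.45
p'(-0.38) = -3.20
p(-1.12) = 7.48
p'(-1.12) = -26.66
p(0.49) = -1.50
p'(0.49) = 1.19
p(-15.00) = 19372.19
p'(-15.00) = -3827.10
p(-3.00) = 171.95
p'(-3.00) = -167.82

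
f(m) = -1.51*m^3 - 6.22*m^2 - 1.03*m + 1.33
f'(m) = -4.53*m^2 - 12.44*m - 1.03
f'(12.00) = -802.63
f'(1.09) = -19.97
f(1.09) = -9.14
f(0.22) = 0.79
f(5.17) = -378.91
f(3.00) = -98.51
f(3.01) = -99.30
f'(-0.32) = 2.49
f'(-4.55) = -38.21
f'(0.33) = -5.63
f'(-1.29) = 7.48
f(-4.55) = 19.48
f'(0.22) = -3.99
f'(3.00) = -79.12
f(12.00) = -3515.99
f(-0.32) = 1.07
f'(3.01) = -79.52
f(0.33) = 0.26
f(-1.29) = -4.45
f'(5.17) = -186.43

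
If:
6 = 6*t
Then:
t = 1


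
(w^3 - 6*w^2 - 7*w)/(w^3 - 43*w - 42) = w/(w + 6)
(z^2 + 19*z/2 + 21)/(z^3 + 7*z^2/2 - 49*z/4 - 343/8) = 4*(z + 6)/(4*z^2 - 49)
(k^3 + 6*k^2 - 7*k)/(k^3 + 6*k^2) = (k^2 + 6*k - 7)/(k*(k + 6))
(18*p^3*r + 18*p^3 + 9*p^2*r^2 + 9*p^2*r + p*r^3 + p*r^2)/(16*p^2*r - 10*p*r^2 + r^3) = p*(18*p^2*r + 18*p^2 + 9*p*r^2 + 9*p*r + r^3 + r^2)/(r*(16*p^2 - 10*p*r + r^2))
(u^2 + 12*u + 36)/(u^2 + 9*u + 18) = (u + 6)/(u + 3)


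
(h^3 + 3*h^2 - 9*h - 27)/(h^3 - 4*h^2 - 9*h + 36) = (h + 3)/(h - 4)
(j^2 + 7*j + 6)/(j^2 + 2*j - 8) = (j^2 + 7*j + 6)/(j^2 + 2*j - 8)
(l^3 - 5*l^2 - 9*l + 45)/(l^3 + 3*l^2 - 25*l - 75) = (l - 3)/(l + 5)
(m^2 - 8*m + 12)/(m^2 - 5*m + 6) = (m - 6)/(m - 3)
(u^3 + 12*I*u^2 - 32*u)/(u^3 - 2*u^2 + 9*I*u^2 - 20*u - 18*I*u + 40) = u*(u + 8*I)/(u^2 + u*(-2 + 5*I) - 10*I)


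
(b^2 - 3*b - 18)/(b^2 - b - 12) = (b - 6)/(b - 4)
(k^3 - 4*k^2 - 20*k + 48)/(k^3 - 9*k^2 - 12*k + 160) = (k^2 - 8*k + 12)/(k^2 - 13*k + 40)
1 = 1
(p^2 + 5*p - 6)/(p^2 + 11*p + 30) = (p - 1)/(p + 5)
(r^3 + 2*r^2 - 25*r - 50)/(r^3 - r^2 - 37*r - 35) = (r^2 - 3*r - 10)/(r^2 - 6*r - 7)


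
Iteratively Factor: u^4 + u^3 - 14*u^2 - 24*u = (u + 3)*(u^3 - 2*u^2 - 8*u) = (u - 4)*(u + 3)*(u^2 + 2*u) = (u - 4)*(u + 2)*(u + 3)*(u)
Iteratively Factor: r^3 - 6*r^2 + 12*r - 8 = (r - 2)*(r^2 - 4*r + 4) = (r - 2)^2*(r - 2)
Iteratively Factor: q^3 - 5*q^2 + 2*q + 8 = (q + 1)*(q^2 - 6*q + 8) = (q - 2)*(q + 1)*(q - 4)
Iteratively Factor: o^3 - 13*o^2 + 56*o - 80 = (o - 4)*(o^2 - 9*o + 20) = (o - 4)^2*(o - 5)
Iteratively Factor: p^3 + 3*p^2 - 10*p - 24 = (p - 3)*(p^2 + 6*p + 8) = (p - 3)*(p + 2)*(p + 4)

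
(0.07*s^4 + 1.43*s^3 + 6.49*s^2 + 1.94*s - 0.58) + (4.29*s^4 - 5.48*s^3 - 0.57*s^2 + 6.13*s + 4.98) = 4.36*s^4 - 4.05*s^3 + 5.92*s^2 + 8.07*s + 4.4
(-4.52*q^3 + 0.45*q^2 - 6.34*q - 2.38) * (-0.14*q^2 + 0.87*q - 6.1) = 0.6328*q^5 - 3.9954*q^4 + 28.8511*q^3 - 7.9276*q^2 + 36.6034*q + 14.518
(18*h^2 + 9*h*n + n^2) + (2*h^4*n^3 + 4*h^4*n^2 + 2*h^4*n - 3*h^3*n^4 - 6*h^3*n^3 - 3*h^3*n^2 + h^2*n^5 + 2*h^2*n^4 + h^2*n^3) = 2*h^4*n^3 + 4*h^4*n^2 + 2*h^4*n - 3*h^3*n^4 - 6*h^3*n^3 - 3*h^3*n^2 + h^2*n^5 + 2*h^2*n^4 + h^2*n^3 + 18*h^2 + 9*h*n + n^2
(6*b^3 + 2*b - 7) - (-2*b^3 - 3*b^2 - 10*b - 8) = 8*b^3 + 3*b^2 + 12*b + 1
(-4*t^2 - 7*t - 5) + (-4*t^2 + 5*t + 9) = -8*t^2 - 2*t + 4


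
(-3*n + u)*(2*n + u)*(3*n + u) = -18*n^3 - 9*n^2*u + 2*n*u^2 + u^3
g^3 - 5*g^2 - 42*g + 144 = (g - 8)*(g - 3)*(g + 6)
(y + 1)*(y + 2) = y^2 + 3*y + 2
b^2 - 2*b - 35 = (b - 7)*(b + 5)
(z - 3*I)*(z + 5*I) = z^2 + 2*I*z + 15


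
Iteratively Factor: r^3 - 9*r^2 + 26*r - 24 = (r - 4)*(r^2 - 5*r + 6) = (r - 4)*(r - 3)*(r - 2)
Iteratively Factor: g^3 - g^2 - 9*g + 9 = (g + 3)*(g^2 - 4*g + 3) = (g - 3)*(g + 3)*(g - 1)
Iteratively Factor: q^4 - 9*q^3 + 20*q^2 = (q)*(q^3 - 9*q^2 + 20*q) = q*(q - 4)*(q^2 - 5*q) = q^2*(q - 4)*(q - 5)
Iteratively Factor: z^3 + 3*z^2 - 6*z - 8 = (z + 4)*(z^2 - z - 2) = (z - 2)*(z + 4)*(z + 1)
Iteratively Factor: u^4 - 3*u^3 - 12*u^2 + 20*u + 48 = (u + 2)*(u^3 - 5*u^2 - 2*u + 24) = (u + 2)^2*(u^2 - 7*u + 12) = (u - 4)*(u + 2)^2*(u - 3)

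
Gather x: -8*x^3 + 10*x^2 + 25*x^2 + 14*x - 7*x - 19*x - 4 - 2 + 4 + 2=-8*x^3 + 35*x^2 - 12*x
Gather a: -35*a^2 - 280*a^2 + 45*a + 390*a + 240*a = -315*a^2 + 675*a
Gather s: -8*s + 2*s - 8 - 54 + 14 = -6*s - 48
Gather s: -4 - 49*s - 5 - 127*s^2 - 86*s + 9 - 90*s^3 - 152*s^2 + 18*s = -90*s^3 - 279*s^2 - 117*s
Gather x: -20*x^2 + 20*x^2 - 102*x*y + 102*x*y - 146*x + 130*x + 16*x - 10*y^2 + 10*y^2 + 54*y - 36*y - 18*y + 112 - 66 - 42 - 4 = 0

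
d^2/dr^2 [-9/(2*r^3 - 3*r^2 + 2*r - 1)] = 18*(3*(2*r - 1)*(2*r^3 - 3*r^2 + 2*r - 1) - 4*(3*r^2 - 3*r + 1)^2)/(2*r^3 - 3*r^2 + 2*r - 1)^3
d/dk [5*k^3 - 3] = 15*k^2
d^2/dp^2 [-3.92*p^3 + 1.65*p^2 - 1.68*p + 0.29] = 3.3 - 23.52*p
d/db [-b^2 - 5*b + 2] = -2*b - 5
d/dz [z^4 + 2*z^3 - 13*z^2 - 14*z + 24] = 4*z^3 + 6*z^2 - 26*z - 14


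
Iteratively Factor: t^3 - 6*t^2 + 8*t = (t - 2)*(t^2 - 4*t) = (t - 4)*(t - 2)*(t)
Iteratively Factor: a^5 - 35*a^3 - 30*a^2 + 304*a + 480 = (a + 4)*(a^4 - 4*a^3 - 19*a^2 + 46*a + 120) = (a + 2)*(a + 4)*(a^3 - 6*a^2 - 7*a + 60) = (a - 4)*(a + 2)*(a + 4)*(a^2 - 2*a - 15) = (a - 4)*(a + 2)*(a + 3)*(a + 4)*(a - 5)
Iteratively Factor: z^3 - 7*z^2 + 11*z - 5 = (z - 1)*(z^2 - 6*z + 5) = (z - 5)*(z - 1)*(z - 1)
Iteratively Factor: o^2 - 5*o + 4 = (o - 1)*(o - 4)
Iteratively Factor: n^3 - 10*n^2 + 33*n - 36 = (n - 3)*(n^2 - 7*n + 12) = (n - 3)^2*(n - 4)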